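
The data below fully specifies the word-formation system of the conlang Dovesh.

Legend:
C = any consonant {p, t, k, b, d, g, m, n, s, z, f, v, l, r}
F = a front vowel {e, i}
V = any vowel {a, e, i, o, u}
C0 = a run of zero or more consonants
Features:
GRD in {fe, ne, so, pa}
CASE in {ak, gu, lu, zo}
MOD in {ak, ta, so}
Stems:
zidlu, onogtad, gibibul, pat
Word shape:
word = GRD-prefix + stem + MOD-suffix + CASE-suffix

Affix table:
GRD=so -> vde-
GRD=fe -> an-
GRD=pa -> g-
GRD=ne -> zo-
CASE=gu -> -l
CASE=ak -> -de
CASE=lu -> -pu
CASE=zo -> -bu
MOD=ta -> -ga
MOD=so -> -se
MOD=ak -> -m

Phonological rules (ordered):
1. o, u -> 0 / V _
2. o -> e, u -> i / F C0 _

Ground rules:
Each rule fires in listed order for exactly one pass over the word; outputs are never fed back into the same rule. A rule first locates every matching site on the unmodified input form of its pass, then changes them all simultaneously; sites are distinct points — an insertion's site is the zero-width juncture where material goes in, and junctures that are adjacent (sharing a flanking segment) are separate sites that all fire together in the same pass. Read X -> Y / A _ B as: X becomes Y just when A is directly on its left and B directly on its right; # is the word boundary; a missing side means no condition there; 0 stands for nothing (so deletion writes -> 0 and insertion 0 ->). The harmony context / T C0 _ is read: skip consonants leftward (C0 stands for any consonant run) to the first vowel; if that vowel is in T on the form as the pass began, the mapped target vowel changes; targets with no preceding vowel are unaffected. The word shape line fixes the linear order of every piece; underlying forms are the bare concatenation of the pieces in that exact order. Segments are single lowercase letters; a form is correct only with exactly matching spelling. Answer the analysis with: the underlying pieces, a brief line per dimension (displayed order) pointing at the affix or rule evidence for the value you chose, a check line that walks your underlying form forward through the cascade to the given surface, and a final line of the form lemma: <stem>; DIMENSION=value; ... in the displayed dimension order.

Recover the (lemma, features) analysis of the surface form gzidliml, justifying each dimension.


underlying: g-zidlu-m-l
GRD=pa - signalled by the affix g-
CASE=gu - signalled by the affix -l
MOD=ak - signalled by the affix -m
check: gzidluml -> gzidluml -> gzidliml
lemma: zidlu; GRD=pa; CASE=gu; MOD=ak


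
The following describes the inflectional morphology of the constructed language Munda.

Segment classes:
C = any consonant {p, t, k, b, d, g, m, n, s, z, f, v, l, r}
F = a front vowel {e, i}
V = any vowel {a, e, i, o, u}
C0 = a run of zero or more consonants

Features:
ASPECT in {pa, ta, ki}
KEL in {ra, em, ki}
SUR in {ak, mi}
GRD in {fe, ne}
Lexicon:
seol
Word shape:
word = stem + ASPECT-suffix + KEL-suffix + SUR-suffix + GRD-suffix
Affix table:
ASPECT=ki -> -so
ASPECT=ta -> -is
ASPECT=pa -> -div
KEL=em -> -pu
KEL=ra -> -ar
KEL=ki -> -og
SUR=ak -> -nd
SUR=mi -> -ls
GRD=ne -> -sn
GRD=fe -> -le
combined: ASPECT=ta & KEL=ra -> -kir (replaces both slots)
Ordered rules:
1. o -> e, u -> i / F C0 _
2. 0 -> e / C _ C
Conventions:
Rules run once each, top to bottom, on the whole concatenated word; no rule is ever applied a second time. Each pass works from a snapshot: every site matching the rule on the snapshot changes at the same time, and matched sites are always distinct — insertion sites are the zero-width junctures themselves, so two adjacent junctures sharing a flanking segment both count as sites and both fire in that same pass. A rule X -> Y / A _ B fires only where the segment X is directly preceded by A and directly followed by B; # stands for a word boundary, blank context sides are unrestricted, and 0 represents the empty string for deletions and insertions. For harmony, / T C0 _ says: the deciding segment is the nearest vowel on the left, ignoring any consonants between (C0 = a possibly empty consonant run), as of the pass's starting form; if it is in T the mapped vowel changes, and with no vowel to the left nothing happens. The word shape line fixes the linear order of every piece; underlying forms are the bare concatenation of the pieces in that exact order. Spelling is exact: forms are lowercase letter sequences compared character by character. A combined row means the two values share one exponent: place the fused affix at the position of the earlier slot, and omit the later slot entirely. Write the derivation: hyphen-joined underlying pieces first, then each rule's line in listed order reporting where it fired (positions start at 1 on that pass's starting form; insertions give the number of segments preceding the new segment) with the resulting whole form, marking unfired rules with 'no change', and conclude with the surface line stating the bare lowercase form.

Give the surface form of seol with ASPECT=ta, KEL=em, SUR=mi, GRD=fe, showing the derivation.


underlying: seol-is-pu-ls-le
1. o -> e, u -> i / F C0 _: fires at position(s) 3, 8: seelispilsle
2. 0 -> e / C _ C: inserts after position(s) 6, 9, 10: seelisepilesele
surface: seelisepilesele


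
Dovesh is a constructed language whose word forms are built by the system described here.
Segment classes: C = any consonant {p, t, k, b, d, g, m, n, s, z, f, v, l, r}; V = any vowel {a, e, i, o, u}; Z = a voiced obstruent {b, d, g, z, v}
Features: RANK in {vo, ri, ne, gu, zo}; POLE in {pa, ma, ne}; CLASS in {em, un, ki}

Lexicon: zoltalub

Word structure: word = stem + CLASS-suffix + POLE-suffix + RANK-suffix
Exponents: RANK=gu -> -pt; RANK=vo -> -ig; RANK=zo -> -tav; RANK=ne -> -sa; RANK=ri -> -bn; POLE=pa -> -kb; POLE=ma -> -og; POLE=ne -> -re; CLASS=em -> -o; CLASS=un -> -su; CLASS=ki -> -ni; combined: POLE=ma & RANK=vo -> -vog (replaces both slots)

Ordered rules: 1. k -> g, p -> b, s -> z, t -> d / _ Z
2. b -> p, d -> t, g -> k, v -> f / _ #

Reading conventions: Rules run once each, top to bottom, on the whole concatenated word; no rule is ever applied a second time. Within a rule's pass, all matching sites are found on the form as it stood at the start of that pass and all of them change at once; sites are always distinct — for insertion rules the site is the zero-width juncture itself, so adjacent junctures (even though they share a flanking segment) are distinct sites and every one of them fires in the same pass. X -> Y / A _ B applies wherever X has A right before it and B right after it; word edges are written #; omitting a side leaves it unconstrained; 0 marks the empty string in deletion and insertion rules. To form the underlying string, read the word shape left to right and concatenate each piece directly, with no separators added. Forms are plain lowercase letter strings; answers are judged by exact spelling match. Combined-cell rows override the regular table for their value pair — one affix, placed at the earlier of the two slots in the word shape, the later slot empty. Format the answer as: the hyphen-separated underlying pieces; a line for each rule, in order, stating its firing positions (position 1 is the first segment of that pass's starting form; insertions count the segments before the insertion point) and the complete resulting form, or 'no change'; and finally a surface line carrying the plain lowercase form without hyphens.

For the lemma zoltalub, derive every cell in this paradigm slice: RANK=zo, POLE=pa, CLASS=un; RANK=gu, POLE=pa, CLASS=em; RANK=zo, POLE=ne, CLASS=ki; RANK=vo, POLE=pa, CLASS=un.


cell RANK=zo, POLE=pa, CLASS=un:
underlying: zoltalub-su-kb-tav
1. k -> g, p -> b, s -> z, t -> d / _ Z: fires at position(s) 11: zoltalubsugbtav
2. b -> p, d -> t, g -> k, v -> f / _ #: fires at position(s) 15: zoltalubsugbtaf
surface: zoltalubsugbtaf

cell RANK=gu, POLE=pa, CLASS=em:
underlying: zoltalub-o-kb-pt
1. k -> g, p -> b, s -> z, t -> d / _ Z: fires at position(s) 10: zoltalubogbpt
2. b -> p, d -> t, g -> k, v -> f / _ #: no change
surface: zoltalubogbpt

cell RANK=zo, POLE=ne, CLASS=ki:
underlying: zoltalub-ni-re-tav
1. k -> g, p -> b, s -> z, t -> d / _ Z: no change
2. b -> p, d -> t, g -> k, v -> f / _ #: fires at position(s) 15: zoltalubniretaf
surface: zoltalubniretaf

cell RANK=vo, POLE=pa, CLASS=un:
underlying: zoltalub-su-kb-ig
1. k -> g, p -> b, s -> z, t -> d / _ Z: fires at position(s) 11: zoltalubsugbig
2. b -> p, d -> t, g -> k, v -> f / _ #: fires at position(s) 14: zoltalubsugbik
surface: zoltalubsugbik


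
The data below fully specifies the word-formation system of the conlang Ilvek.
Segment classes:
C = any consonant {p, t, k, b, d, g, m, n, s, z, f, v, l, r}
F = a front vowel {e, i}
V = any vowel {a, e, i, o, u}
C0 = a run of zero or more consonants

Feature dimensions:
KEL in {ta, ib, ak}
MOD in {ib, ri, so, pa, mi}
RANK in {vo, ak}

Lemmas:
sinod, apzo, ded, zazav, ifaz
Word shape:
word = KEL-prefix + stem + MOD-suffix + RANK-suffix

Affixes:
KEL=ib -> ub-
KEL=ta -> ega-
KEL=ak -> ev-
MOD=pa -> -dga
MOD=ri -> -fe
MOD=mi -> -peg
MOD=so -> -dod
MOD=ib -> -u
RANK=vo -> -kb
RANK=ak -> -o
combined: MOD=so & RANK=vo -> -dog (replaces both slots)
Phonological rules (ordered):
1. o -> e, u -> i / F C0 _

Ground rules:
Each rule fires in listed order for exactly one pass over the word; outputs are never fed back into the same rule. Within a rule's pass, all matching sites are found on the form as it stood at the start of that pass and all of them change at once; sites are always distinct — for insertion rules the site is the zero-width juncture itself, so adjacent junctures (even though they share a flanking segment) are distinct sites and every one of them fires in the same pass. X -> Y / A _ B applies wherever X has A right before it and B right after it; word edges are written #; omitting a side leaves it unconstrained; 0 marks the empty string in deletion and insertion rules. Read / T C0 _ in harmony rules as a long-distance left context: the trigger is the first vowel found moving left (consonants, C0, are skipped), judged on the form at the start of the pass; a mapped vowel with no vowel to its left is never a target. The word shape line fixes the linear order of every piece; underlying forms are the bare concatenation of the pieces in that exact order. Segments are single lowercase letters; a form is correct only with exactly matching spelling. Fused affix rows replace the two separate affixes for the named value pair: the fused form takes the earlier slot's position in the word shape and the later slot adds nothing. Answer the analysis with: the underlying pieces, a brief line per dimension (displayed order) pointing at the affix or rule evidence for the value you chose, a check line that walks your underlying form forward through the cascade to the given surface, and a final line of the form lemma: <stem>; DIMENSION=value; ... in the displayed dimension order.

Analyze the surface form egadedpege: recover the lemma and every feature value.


underlying: ega-ded-peg-o
KEL=ta - signalled by the affix ega-
MOD=mi - signalled by the affix -peg
RANK=ak - signalled by the affix -o
check: egadedpego -> egadedpege
lemma: ded; KEL=ta; MOD=mi; RANK=ak


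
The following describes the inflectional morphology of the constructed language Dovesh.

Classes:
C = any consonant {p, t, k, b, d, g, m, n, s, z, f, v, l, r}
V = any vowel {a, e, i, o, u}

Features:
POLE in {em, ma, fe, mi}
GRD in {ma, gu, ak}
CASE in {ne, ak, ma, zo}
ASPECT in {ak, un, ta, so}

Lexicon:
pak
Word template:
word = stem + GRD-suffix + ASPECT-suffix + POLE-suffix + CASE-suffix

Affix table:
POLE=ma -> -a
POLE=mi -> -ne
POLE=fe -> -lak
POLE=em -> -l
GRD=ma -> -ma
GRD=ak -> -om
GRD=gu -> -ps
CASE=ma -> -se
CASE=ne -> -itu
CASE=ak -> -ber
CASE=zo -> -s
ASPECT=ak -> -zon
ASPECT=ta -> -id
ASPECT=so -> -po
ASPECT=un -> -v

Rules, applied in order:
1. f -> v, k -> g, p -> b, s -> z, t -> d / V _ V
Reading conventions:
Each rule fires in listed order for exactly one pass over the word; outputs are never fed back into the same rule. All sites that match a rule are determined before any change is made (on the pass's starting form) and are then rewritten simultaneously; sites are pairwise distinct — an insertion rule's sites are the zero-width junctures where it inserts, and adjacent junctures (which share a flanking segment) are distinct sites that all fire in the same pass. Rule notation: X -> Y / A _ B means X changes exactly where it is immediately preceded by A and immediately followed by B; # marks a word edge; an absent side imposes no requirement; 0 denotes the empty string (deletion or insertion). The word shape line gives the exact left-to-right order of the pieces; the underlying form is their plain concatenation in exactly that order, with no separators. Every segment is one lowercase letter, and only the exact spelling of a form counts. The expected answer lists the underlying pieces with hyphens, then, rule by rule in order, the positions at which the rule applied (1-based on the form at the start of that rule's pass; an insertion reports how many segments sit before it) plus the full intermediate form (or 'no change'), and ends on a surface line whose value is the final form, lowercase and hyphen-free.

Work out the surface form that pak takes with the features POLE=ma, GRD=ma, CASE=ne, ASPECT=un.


underlying: pak-ma-v-a-itu
1. f -> v, k -> g, p -> b, s -> z, t -> d / V _ V: fires at position(s) 9: pakmavaidu
surface: pakmavaidu


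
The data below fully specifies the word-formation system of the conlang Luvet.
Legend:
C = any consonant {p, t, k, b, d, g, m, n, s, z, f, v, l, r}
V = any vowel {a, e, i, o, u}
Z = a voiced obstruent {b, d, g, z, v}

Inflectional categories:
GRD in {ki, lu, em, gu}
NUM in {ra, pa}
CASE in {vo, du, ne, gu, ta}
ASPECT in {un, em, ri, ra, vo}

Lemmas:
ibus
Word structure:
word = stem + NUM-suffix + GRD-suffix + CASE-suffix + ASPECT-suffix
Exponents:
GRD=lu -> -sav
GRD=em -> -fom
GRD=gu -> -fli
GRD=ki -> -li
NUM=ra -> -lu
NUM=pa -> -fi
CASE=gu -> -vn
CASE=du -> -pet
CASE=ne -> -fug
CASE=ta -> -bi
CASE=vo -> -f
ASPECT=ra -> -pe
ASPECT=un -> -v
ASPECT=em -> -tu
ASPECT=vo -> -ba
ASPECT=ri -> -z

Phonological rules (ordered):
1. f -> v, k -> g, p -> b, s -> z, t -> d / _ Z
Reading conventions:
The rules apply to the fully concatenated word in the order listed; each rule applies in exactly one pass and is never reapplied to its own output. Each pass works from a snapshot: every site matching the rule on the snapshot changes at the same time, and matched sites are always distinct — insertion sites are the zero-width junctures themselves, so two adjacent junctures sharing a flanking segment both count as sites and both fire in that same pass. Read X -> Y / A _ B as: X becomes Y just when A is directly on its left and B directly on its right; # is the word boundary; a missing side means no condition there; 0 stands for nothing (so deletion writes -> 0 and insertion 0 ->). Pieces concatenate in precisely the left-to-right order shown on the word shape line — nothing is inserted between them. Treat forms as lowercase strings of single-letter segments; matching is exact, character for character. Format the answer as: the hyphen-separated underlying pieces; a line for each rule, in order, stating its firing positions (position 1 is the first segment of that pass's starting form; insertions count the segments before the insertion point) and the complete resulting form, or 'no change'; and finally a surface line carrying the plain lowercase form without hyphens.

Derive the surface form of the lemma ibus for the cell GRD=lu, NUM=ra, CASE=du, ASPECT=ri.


underlying: ibus-lu-sav-pet-z
1. f -> v, k -> g, p -> b, s -> z, t -> d / _ Z: fires at position(s) 12: ibuslusavpedz
surface: ibuslusavpedz


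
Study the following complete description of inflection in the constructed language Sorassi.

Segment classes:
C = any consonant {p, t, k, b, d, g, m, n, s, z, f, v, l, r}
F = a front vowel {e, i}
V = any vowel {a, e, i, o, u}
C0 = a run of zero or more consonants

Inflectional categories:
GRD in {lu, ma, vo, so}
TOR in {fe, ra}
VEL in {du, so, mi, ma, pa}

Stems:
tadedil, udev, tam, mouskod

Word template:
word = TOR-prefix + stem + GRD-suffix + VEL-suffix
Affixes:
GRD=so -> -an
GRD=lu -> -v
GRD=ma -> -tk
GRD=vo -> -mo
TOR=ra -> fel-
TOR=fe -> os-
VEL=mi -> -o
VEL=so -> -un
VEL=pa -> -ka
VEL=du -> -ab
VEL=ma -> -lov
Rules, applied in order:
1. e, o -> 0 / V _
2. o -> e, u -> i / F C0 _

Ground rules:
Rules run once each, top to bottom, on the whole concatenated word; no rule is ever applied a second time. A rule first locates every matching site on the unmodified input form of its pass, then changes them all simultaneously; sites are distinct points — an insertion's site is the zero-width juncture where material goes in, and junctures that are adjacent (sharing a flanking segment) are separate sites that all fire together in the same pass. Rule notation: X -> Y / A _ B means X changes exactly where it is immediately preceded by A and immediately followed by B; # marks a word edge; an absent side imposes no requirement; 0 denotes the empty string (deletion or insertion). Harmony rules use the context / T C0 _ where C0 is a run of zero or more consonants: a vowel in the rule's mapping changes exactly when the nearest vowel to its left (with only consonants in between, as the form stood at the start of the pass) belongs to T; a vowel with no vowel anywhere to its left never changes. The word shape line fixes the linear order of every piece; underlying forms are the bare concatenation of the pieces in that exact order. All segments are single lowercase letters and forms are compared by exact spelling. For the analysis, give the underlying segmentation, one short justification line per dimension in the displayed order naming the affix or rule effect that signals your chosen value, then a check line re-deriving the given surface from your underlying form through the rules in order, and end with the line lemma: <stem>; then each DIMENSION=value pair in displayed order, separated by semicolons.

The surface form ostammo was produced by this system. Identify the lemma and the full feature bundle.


underlying: os-tam-mo-o
GRD=vo - signalled by the affix -mo
TOR=fe - signalled by the affix os-
VEL=mi - signalled by the affix -o
check: ostammoo -> ostammo -> ostammo
lemma: tam; GRD=vo; TOR=fe; VEL=mi


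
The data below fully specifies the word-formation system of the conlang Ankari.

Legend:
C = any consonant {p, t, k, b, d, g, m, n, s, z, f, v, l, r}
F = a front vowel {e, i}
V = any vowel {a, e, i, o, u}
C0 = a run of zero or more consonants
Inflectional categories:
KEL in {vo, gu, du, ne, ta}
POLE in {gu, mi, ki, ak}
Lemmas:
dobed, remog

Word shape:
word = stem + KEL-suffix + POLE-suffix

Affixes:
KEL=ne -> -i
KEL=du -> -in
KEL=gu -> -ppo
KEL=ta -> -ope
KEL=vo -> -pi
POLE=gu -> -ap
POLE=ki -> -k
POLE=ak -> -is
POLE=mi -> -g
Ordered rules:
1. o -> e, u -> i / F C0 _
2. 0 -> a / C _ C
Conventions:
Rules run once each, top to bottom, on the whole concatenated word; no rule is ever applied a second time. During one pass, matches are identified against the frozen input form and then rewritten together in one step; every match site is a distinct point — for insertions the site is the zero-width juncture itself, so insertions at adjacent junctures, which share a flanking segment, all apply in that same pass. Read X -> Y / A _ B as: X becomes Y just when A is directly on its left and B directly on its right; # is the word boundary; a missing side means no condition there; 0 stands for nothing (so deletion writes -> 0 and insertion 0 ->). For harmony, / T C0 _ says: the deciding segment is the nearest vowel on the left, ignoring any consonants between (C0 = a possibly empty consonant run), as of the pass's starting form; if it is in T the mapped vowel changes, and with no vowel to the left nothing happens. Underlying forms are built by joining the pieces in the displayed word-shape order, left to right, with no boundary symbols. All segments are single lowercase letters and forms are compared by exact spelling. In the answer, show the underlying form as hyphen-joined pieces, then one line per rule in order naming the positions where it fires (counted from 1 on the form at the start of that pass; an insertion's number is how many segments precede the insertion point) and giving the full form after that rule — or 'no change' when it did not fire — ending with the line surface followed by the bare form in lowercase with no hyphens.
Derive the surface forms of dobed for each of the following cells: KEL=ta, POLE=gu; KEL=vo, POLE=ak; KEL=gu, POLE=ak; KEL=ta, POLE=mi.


cell KEL=ta, POLE=gu:
underlying: dobed-ope-ap
1. o -> e, u -> i / F C0 _: fires at position(s) 6: dobedepeap
2. 0 -> a / C _ C: no change
surface: dobedepeap

cell KEL=vo, POLE=ak:
underlying: dobed-pi-is
1. o -> e, u -> i / F C0 _: no change
2. 0 -> a / C _ C: inserts after position(s) 5: dobedapiis
surface: dobedapiis

cell KEL=gu, POLE=ak:
underlying: dobed-ppo-is
1. o -> e, u -> i / F C0 _: fires at position(s) 8: dobedppeis
2. 0 -> a / C _ C: inserts after position(s) 5, 6: dobedapapeis
surface: dobedapapeis

cell KEL=ta, POLE=mi:
underlying: dobed-ope-g
1. o -> e, u -> i / F C0 _: fires at position(s) 6: dobedepeg
2. 0 -> a / C _ C: no change
surface: dobedepeg


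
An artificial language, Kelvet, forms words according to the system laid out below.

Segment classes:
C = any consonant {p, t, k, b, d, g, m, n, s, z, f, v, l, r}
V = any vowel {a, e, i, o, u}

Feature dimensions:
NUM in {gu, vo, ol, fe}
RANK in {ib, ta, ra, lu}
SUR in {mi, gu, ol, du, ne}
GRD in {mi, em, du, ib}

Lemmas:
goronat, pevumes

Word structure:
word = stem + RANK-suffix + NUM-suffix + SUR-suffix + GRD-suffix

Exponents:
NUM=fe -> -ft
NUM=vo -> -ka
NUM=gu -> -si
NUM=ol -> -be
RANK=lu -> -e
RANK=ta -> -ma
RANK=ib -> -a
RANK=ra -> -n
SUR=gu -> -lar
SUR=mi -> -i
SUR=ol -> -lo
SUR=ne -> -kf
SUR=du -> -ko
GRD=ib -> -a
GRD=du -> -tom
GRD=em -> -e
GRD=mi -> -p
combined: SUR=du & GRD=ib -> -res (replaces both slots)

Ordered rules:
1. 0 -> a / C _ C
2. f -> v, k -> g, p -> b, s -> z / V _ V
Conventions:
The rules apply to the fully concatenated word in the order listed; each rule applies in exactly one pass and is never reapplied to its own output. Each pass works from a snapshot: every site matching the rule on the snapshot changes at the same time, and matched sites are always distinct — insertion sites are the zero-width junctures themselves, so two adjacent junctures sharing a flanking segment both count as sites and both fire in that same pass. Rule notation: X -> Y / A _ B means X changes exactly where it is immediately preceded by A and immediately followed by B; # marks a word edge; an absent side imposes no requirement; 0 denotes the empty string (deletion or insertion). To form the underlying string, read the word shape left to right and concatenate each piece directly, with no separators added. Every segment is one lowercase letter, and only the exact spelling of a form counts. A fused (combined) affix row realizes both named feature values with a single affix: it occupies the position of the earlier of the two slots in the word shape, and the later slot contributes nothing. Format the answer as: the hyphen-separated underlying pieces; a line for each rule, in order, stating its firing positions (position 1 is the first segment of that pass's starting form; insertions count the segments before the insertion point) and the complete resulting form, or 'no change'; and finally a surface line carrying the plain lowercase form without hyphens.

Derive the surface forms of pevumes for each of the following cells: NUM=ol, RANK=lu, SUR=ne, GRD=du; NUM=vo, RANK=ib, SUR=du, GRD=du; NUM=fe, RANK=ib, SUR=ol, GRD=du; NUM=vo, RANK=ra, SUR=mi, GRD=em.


cell NUM=ol, RANK=lu, SUR=ne, GRD=du:
underlying: pevumes-e-be-kf-tom
1. 0 -> a / C _ C: inserts after position(s) 11, 12: pevumesebekafatom
2. f -> v, k -> g, p -> b, s -> z / V _ V: fires at position(s) 7, 11, 13: pevumezebegavatom
surface: pevumezebegavatom

cell NUM=vo, RANK=ib, SUR=du, GRD=du:
underlying: pevumes-a-ka-ko-tom
1. 0 -> a / C _ C: no change
2. f -> v, k -> g, p -> b, s -> z / V _ V: fires at position(s) 7, 9, 11: pevumezagagotom
surface: pevumezagagotom

cell NUM=fe, RANK=ib, SUR=ol, GRD=du:
underlying: pevumes-a-ft-lo-tom
1. 0 -> a / C _ C: inserts after position(s) 9, 10: pevumesafatalotom
2. f -> v, k -> g, p -> b, s -> z / V _ V: fires at position(s) 7, 9: pevumezavatalotom
surface: pevumezavatalotom

cell NUM=vo, RANK=ra, SUR=mi, GRD=em:
underlying: pevumes-n-ka-i-e
1. 0 -> a / C _ C: inserts after position(s) 7, 8: pevumesanakaie
2. f -> v, k -> g, p -> b, s -> z / V _ V: fires at position(s) 7, 11: pevumezanagaie
surface: pevumezanagaie


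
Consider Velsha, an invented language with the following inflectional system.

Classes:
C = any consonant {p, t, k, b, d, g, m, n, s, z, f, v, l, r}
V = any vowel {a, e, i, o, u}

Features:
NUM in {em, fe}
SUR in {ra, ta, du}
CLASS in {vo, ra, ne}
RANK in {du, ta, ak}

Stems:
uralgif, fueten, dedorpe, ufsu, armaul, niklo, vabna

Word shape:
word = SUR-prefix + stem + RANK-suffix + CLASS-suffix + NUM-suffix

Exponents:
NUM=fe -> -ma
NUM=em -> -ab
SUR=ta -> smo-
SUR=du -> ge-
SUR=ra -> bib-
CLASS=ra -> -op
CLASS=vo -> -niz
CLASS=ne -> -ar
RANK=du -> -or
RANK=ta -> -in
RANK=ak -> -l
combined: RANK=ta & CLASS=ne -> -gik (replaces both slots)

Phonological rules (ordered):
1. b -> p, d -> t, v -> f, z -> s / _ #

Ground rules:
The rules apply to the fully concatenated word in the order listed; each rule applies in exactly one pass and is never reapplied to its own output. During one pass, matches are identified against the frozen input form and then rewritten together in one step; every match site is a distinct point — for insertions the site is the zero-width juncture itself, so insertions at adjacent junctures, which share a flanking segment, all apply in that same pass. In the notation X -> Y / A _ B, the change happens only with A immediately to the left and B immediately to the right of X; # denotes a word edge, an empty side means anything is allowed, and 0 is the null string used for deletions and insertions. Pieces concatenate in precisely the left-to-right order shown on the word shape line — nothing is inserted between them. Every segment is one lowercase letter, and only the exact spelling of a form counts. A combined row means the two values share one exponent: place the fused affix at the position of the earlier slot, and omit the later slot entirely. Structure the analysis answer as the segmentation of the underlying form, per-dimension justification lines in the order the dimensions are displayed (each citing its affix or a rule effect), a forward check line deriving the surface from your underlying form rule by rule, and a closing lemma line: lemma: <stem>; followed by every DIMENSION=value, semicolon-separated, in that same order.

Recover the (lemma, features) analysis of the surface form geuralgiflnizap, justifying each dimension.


underlying: ge-uralgif-l-niz-ab
NUM=em - signalled by the affix -ab
SUR=du - signalled by the affix ge-
CLASS=vo - signalled by the affix -niz
RANK=ak - signalled by the affix -l
check: geuralgiflnizab -> geuralgiflnizap
lemma: uralgif; NUM=em; SUR=du; CLASS=vo; RANK=ak


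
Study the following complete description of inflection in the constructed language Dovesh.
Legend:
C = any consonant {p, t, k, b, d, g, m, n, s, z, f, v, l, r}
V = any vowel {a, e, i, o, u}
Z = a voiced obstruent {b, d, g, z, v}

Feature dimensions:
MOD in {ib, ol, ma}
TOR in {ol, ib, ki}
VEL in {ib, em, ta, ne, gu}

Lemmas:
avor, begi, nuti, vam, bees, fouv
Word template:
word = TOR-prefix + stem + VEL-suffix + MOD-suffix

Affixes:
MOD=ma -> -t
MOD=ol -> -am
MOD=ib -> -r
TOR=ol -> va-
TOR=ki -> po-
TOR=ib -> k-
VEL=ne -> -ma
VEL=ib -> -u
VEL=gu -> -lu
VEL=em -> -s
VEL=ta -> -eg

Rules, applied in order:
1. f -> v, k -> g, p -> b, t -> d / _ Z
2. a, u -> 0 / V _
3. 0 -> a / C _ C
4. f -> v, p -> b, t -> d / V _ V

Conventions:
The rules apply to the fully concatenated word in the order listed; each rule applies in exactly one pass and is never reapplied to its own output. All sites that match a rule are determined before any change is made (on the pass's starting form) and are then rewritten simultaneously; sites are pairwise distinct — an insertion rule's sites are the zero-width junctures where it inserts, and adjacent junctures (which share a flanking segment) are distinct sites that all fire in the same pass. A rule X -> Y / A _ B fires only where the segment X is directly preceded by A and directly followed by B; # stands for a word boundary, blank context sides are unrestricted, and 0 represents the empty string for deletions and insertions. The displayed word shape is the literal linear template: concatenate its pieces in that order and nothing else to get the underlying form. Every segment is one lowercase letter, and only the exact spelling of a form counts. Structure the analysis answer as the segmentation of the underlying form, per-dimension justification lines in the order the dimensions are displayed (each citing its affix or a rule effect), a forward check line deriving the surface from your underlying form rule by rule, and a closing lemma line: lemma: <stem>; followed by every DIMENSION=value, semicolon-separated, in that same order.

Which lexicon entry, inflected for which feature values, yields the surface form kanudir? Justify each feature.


underlying: k-nuti-u-r
MOD=ib - signalled by the affix -r
TOR=ib - signalled by the affix k-
VEL=ib - signalled by the affix -u
check: knutiur -> knutiur -> knutir -> kanutir -> kanudir
lemma: nuti; MOD=ib; TOR=ib; VEL=ib


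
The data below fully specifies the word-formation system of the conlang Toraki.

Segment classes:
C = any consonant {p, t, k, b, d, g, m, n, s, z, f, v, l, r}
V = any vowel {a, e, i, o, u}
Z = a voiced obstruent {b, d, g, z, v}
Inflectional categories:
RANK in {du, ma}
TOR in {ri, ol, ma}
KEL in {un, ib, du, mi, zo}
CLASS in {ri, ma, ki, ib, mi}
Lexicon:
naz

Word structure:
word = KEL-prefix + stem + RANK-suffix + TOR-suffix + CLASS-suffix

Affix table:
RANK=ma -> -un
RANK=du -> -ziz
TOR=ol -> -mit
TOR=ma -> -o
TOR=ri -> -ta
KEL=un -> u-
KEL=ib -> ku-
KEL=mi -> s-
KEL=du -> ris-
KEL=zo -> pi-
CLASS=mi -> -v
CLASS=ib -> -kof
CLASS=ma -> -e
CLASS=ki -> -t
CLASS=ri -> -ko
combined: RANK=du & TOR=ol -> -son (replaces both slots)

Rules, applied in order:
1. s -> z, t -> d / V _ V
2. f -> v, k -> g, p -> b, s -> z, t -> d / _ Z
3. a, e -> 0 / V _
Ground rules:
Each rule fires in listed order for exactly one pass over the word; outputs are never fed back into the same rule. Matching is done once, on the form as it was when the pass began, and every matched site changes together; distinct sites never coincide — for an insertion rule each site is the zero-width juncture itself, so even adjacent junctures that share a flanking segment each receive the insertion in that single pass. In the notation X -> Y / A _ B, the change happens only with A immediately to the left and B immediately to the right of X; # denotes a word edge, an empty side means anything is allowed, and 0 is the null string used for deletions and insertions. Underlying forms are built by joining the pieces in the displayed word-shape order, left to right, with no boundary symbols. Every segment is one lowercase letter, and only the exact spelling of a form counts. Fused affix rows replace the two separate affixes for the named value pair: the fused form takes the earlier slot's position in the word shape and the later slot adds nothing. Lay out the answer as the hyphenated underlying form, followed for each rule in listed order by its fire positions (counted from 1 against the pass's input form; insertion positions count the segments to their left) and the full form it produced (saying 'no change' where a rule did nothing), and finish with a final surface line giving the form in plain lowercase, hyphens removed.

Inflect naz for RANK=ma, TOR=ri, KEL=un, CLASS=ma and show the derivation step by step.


underlying: u-naz-un-ta-e
1. s -> z, t -> d / V _ V: no change
2. f -> v, k -> g, p -> b, s -> z, t -> d / _ Z: no change
3. a, e -> 0 / V _: fires at position(s) 9: unazunta
surface: unazunta


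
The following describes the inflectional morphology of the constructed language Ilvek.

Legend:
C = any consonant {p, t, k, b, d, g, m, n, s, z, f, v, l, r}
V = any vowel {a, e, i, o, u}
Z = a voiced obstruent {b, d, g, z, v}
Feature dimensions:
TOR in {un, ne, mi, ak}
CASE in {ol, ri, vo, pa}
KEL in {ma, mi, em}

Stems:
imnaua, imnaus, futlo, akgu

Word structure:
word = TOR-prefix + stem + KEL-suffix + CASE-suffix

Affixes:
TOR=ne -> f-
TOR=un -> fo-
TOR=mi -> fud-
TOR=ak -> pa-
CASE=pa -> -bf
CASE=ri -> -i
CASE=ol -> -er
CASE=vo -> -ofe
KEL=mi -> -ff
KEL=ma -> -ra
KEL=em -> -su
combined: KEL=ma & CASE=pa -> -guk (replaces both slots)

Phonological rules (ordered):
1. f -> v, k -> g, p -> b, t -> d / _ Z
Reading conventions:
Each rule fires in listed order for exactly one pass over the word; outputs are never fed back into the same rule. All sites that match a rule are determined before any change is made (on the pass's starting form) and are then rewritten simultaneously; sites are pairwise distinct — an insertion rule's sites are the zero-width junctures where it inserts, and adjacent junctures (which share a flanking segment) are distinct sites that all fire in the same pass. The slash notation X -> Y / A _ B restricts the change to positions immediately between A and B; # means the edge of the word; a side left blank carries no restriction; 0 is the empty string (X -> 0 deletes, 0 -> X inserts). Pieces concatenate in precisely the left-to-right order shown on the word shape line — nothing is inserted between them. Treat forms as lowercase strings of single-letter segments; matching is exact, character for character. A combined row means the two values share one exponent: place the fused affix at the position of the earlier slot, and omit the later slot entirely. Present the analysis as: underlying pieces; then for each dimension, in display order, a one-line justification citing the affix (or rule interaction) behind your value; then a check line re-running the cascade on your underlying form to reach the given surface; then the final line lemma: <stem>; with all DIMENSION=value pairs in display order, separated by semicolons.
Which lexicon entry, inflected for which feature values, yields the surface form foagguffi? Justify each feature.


underlying: fo-akgu-ff-i
TOR=un - signalled by the affix fo-
CASE=ri - signalled by the affix -i
KEL=mi - signalled by the affix -ff
check: foakguffi -> foagguffi
lemma: akgu; TOR=un; CASE=ri; KEL=mi


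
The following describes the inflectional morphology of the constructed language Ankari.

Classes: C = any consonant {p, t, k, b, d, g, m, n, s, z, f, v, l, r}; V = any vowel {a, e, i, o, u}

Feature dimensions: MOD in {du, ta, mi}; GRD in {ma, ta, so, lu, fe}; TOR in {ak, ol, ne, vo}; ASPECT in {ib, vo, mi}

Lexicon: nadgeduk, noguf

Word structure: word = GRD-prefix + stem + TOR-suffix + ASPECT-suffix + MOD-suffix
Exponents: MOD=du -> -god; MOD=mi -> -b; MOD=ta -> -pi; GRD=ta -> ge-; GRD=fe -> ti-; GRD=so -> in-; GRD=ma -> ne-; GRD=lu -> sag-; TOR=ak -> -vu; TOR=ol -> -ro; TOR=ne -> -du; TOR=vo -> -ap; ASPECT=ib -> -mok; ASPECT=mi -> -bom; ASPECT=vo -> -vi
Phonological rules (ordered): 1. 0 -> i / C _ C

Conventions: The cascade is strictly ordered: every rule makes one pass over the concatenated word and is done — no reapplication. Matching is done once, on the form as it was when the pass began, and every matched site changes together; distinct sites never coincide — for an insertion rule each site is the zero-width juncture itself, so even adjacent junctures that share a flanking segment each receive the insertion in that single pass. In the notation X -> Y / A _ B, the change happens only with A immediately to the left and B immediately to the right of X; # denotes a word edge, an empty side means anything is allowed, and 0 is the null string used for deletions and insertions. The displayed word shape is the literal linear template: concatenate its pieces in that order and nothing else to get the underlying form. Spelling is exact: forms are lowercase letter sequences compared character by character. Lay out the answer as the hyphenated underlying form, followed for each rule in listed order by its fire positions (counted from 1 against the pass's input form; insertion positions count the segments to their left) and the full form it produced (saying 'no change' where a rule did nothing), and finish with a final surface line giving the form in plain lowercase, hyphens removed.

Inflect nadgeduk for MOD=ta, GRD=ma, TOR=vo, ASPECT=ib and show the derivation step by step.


underlying: ne-nadgeduk-ap-mok-pi
1. 0 -> i / C _ C: inserts after position(s) 5, 12, 15: nenadigedukapimokipi
surface: nenadigedukapimokipi


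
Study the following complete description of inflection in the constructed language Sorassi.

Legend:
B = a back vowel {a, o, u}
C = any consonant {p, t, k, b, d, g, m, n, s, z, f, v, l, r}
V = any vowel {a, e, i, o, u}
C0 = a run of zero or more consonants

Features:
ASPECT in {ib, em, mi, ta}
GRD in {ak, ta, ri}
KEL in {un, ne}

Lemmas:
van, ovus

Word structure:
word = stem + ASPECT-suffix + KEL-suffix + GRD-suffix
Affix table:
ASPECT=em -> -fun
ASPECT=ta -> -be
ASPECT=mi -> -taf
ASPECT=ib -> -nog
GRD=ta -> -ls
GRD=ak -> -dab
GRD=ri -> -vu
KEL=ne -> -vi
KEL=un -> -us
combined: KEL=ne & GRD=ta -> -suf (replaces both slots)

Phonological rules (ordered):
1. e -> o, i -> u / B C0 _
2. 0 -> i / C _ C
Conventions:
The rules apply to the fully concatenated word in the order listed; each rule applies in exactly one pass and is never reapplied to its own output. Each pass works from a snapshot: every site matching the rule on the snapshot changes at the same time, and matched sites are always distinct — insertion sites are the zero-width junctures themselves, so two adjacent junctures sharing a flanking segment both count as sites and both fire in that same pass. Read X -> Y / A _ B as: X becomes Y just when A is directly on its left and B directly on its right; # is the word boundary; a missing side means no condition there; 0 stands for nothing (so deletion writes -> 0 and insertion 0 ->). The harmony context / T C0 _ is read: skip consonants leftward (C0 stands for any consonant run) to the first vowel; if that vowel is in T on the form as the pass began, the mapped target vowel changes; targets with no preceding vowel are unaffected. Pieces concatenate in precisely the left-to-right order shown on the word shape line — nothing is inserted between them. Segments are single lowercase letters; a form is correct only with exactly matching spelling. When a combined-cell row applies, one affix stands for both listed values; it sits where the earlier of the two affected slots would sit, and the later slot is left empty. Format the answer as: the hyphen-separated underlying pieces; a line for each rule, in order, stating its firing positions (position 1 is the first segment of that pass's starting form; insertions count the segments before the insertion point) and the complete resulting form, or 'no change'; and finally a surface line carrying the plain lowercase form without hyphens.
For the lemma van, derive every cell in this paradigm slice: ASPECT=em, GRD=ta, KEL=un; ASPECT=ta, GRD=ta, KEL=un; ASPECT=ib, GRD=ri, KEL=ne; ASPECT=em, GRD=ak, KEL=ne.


cell ASPECT=em, GRD=ta, KEL=un:
underlying: van-fun-us-ls
1. e -> o, i -> u / B C0 _: no change
2. 0 -> i / C _ C: inserts after position(s) 3, 8, 9: vanifunusilis
surface: vanifunusilis

cell ASPECT=ta, GRD=ta, KEL=un:
underlying: van-be-us-ls
1. e -> o, i -> u / B C0 _: fires at position(s) 5: vanbousls
2. 0 -> i / C _ C: inserts after position(s) 3, 7, 8: vanibousilis
surface: vanibousilis

cell ASPECT=ib, GRD=ri, KEL=ne:
underlying: van-nog-vi-vu
1. e -> o, i -> u / B C0 _: fires at position(s) 8: vannogvuvu
2. 0 -> i / C _ C: inserts after position(s) 3, 6: vaninogivuvu
surface: vaninogivuvu

cell ASPECT=em, GRD=ak, KEL=ne:
underlying: van-fun-vi-dab
1. e -> o, i -> u / B C0 _: fires at position(s) 8: vanfunvudab
2. 0 -> i / C _ C: inserts after position(s) 3, 6: vanifunivudab
surface: vanifunivudab


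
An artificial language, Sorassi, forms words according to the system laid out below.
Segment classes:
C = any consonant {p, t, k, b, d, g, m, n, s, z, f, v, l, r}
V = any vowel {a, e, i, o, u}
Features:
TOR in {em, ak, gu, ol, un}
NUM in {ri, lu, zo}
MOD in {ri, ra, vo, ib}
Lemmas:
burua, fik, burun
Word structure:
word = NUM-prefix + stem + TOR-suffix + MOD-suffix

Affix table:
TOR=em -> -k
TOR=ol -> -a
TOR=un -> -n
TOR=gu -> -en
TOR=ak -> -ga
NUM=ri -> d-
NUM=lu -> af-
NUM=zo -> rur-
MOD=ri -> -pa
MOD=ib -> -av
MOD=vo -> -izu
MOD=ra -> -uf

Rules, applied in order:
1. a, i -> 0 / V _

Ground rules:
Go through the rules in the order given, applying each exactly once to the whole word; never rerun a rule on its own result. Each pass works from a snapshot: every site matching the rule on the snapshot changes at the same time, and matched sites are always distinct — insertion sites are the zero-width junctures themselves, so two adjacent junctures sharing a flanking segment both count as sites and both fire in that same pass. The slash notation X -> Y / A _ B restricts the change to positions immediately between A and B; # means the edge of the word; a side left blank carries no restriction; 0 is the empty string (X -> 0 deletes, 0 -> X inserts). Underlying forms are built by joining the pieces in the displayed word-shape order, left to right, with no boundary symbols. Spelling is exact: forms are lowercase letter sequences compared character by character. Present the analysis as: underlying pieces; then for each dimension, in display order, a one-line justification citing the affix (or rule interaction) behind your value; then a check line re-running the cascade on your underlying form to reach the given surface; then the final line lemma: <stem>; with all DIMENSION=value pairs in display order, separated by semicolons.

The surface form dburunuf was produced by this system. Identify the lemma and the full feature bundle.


underlying: d-burua-n-uf
TOR=un - signalled by the affix -n
NUM=ri - signalled by the affix d-
MOD=ra - signalled by the affix -uf
check: dburuanuf -> dburunuf
lemma: burua; TOR=un; NUM=ri; MOD=ra
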